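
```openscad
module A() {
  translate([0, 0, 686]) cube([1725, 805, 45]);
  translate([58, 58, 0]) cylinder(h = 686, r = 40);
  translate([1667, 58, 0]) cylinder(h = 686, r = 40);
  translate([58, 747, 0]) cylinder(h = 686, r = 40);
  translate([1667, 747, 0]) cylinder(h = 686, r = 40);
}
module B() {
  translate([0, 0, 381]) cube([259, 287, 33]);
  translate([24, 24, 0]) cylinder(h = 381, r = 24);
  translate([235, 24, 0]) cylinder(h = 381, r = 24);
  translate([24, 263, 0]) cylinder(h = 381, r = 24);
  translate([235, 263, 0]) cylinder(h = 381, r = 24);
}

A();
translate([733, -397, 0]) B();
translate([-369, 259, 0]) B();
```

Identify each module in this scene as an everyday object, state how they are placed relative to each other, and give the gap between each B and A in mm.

A is a table. B is a stool. Two stools sit around the table at the −y, −x sides. The gap between each stool and the table is 110 mm.

Each stool's nearest face is 110 mm from the table's bounding box.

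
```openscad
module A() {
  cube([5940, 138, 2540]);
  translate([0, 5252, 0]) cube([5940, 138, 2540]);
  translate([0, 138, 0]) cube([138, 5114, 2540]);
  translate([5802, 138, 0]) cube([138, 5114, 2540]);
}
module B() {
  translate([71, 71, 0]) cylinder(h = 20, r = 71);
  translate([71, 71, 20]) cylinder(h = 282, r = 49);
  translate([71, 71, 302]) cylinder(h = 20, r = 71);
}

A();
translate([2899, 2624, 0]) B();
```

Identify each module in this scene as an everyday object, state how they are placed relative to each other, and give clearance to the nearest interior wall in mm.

Clearances: x = 2761, y = 2486; minimum 2486 mm.

A is a house frame. B is a spool. The spool sits inside the house frame, centred. The clearance to the nearest interior wall is 2486 mm.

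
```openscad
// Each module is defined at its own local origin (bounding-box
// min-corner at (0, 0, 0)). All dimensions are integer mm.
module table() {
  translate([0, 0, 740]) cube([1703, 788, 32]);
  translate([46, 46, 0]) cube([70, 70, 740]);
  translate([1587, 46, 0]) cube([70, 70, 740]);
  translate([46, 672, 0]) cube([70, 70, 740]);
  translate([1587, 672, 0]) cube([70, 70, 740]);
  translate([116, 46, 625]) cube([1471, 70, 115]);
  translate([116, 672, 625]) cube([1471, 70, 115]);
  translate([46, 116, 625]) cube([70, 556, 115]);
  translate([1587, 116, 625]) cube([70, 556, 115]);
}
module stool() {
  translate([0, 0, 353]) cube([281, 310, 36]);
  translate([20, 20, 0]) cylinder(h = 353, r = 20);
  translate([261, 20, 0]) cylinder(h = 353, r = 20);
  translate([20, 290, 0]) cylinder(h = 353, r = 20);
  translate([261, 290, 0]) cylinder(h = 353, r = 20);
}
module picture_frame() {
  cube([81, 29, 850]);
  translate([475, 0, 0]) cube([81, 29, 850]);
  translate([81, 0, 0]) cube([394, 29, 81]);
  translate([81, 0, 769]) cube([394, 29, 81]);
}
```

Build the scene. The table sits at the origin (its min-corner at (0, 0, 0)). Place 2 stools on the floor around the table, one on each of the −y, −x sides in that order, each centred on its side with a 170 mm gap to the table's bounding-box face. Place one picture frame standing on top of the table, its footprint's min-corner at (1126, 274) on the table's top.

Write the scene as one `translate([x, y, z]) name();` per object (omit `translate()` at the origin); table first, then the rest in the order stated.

table();
translate([711, -480, 0]) stool();
translate([-451, 239, 0]) stool();
translate([1126, 274, 772]) picture_frame();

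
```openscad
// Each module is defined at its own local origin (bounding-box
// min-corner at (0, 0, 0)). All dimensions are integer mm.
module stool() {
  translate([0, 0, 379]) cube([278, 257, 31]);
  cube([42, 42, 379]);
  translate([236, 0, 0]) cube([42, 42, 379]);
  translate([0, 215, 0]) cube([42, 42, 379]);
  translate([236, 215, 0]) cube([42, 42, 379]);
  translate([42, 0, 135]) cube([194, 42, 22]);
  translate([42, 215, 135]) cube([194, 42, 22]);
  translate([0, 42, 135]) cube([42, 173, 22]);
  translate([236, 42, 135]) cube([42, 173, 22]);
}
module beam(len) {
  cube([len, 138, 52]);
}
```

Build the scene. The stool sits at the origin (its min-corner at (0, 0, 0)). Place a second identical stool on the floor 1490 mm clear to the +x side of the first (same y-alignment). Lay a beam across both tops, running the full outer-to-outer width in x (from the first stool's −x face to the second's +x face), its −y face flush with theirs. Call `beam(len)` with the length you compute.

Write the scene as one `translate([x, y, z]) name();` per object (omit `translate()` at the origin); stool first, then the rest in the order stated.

stool();
translate([1768, 0, 0]) stool();
translate([0, 0, 410]) beam(2046);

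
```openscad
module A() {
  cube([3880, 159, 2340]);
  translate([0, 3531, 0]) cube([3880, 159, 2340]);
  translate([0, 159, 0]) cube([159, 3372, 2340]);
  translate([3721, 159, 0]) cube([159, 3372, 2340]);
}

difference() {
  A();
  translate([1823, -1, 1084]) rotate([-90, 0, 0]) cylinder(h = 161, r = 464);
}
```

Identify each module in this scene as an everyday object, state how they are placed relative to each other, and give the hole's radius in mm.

A is a house frame. The house frame has a circular hole through its front wall. The hole's radius is 464 mm.

The subtracted cylinder has r = 464 mm.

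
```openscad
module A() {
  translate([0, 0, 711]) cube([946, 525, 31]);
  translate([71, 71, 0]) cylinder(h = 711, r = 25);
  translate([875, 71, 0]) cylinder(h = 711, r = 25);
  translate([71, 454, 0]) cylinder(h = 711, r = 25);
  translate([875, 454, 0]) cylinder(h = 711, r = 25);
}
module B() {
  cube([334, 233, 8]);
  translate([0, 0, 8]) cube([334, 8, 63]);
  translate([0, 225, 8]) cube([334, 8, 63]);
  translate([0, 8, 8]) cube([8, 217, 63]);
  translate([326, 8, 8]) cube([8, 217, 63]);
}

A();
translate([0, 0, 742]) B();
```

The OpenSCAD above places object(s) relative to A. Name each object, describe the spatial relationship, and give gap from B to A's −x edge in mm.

The open box's min-x is at 0; the table's min-x is 0; gap = 0 mm.

A is a table. B is an open box. The open box is on top of the table. The gap from the open box to the table's −x edge is 0 mm.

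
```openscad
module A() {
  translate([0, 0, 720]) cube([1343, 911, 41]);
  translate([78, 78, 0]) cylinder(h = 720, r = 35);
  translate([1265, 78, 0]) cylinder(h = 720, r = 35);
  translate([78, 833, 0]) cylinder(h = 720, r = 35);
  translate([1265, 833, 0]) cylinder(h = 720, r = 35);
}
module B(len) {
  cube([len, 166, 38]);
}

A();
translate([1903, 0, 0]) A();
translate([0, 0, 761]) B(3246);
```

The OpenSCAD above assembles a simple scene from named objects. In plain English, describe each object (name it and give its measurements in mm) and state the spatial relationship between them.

A is a rectangular dining table. The top is 1343×911×41 mm with its upper surface at z = 761 mm. It stands on four round legs of 70 mm diameter, each leg's bounding box inset 43 mm from the nearest pair of top edges, running from the floor to the underside of the top.

B is a rectangular beam 3246 mm long (x), 166 mm deep (y), 38 mm thick (z).

The beam spans the tops of two tables placed 560 mm apart, resting at z = 761 mm.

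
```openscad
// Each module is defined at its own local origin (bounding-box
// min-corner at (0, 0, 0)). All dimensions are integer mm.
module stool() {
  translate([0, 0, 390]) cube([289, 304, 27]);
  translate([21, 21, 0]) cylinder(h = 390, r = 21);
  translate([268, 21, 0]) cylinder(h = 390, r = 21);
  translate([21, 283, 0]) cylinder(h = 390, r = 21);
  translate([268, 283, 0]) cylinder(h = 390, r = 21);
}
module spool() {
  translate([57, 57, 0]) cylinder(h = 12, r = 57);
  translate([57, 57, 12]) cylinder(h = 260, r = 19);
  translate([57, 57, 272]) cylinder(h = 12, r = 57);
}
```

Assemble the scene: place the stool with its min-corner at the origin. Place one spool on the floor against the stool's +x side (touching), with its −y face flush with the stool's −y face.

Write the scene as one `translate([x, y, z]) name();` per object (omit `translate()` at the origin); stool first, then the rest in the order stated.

stool();
translate([289, 0, 0]) spool();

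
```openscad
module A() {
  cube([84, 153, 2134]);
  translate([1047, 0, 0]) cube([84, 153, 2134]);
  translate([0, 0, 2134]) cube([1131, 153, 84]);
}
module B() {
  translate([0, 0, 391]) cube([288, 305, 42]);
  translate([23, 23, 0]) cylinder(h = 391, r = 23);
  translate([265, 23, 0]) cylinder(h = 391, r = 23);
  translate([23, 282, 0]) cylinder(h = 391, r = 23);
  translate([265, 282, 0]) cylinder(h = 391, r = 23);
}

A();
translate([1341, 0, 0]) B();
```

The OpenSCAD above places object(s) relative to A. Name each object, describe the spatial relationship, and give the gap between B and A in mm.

The stool's nearest face is 210 mm from the door frame's +x face.

A is a door frame. B is a stool. The stool is on the floor beside the door frame on its +x side. The gap between the stool and the door frame is 210 mm.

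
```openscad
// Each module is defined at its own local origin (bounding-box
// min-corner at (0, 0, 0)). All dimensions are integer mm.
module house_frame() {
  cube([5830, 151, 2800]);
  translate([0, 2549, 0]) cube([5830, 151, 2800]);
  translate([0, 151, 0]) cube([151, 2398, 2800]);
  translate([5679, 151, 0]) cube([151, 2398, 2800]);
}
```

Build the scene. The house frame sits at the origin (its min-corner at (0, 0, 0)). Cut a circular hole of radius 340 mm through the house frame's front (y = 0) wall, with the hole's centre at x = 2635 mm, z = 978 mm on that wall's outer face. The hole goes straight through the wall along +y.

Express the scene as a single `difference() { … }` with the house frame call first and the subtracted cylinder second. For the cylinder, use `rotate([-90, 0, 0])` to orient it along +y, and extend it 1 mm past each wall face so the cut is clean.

difference() {
  house_frame();
  translate([2635, -1, 978]) rotate([-90, 0, 0]) cylinder(h = 153, r = 340);
}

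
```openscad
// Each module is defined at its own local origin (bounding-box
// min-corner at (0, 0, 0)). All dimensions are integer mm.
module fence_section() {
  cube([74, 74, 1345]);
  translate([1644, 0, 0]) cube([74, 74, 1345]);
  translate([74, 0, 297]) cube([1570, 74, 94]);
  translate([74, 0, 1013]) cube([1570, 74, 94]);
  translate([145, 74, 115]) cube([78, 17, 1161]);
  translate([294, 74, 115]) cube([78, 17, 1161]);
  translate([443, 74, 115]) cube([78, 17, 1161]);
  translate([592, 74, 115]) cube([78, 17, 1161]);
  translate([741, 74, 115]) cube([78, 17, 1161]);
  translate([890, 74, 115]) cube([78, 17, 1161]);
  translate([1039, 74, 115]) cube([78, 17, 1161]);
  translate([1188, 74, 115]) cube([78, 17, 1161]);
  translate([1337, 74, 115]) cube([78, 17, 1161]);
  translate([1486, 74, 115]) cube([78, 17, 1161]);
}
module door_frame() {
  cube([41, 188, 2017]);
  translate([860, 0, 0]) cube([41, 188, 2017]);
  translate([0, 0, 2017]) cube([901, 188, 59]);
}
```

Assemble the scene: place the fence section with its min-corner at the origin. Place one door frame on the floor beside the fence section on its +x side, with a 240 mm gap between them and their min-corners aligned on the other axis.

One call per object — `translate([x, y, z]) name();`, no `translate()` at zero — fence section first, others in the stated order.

fence_section();
translate([1958, 0, 0]) door_frame();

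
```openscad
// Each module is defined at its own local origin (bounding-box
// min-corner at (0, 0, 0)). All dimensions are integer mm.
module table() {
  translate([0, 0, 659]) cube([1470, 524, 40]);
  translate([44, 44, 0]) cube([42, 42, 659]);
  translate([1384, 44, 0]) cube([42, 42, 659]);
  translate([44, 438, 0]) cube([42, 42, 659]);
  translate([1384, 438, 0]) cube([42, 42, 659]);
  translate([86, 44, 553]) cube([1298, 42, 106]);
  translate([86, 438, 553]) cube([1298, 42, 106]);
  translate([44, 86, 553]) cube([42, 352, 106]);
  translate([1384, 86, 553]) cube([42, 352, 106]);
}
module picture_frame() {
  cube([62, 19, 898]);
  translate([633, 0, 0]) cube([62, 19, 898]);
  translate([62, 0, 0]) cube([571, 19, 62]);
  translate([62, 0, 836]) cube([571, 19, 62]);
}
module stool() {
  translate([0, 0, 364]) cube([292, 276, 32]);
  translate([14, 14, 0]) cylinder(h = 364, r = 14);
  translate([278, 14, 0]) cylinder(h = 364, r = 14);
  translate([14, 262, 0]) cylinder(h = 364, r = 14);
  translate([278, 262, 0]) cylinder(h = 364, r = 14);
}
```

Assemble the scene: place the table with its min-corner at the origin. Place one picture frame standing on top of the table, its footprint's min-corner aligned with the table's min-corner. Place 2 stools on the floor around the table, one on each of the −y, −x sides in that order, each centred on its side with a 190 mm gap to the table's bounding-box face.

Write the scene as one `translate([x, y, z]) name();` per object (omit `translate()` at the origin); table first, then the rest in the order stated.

table();
translate([0, 0, 699]) picture_frame();
translate([589, -466, 0]) stool();
translate([-482, 124, 0]) stool();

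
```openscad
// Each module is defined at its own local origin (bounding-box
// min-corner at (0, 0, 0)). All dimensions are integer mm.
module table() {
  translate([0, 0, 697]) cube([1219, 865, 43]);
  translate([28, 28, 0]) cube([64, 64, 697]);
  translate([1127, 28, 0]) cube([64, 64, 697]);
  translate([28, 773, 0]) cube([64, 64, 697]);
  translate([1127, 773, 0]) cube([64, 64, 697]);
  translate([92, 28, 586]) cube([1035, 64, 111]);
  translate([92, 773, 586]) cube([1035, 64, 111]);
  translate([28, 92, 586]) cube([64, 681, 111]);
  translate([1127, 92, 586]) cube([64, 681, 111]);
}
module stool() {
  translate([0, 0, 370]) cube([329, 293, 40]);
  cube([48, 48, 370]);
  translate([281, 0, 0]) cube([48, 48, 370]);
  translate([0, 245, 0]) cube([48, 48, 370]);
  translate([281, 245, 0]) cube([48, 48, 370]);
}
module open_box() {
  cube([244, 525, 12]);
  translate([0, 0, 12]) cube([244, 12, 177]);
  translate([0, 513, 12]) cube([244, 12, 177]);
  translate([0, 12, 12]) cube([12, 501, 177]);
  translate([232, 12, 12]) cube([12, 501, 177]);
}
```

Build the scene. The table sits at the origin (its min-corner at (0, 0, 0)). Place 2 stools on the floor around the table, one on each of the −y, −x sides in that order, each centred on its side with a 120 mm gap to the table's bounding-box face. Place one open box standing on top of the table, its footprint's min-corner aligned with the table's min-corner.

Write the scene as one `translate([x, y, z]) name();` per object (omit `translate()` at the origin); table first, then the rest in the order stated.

table();
translate([445, -413, 0]) stool();
translate([-449, 286, 0]) stool();
translate([0, 0, 740]) open_box();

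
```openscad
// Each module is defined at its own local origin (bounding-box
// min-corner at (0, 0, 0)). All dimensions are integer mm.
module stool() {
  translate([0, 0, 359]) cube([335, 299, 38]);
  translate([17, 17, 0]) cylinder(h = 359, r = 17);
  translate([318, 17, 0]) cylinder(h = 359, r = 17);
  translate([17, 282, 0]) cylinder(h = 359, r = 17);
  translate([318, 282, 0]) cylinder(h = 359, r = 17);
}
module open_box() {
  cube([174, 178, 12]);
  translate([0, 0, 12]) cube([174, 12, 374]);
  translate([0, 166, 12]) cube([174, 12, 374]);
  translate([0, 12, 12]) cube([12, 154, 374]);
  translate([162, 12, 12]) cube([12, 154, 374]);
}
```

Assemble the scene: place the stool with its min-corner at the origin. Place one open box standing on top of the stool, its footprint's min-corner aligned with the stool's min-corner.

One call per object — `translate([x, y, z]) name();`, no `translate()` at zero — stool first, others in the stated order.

stool();
translate([0, 0, 397]) open_box();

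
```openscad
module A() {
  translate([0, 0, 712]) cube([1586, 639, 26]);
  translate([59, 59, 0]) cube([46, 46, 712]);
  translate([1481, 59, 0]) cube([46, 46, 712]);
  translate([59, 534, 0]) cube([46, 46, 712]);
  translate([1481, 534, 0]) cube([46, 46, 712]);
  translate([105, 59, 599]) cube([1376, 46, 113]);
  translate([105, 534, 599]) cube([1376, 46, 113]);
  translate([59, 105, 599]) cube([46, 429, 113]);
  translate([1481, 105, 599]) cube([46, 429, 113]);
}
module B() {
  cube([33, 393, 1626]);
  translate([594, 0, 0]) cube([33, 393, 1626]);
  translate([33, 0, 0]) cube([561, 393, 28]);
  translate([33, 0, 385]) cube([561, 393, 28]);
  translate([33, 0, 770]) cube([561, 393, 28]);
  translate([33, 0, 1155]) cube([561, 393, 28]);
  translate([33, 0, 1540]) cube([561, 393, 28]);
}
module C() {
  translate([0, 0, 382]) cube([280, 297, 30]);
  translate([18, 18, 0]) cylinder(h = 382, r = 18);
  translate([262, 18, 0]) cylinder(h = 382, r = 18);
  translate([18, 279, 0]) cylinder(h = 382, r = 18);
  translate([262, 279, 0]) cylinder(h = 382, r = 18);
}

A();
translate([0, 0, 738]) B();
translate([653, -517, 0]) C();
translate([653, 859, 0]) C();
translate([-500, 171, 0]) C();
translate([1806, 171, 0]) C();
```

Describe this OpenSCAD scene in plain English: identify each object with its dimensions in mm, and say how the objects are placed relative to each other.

A is a rectangular dining table. The top is 1586×639×26 mm with its upper surface at z = 738 mm. It stands on four 46×46 mm square legs, each inset 59 mm from the nearest pair of top edges, running from the floor to the underside of the top. Four apron rails, 46 mm thick and 113 mm tall, run between adjacent legs with their top edges flush with the underside of the top and their outer faces flush with the legs' outer faces.

B is an open bookshelf. Two side panels, each 33 mm thick, 393 mm deep and 1626 mm tall, stand 627 mm apart (outside-to-outside). Between them sit 5 shelves, each 28 mm thick and 393 mm deep, spanning the full gap between the sides. The bottom shelf rests on the floor (its underside at z = 0) and the clear gap between one shelf's top and the next shelf's underside is 357 mm.

C is a simple wooden stool: a rectangular seat 280 mm (x) by 297 mm (y), 30 mm thick, top face at z = 412 mm, on four round legs, each 36 mm in diameter. The legs rest on z = 0, each leg's axis is inset half a diameter from the nearest pair of seat edges (so the leg's bounding box is flush with the corner).

The bookshelf is on top of the table. Four stools sit around the table at the −y, +y, −x, +x sides.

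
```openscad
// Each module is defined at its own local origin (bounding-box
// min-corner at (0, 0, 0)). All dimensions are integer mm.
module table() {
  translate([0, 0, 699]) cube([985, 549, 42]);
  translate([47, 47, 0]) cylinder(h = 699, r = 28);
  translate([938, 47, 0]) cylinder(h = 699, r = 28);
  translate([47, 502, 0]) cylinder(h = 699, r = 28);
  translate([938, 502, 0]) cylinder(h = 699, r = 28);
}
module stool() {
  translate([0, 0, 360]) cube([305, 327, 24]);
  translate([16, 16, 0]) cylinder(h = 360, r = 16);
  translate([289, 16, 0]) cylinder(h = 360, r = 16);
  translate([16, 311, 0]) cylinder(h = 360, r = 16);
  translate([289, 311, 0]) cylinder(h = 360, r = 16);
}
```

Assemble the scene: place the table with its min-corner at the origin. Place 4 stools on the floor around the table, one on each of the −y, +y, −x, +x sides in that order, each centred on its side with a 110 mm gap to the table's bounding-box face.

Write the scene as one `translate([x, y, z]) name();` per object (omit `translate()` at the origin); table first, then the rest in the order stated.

table();
translate([340, -437, 0]) stool();
translate([340, 659, 0]) stool();
translate([-415, 111, 0]) stool();
translate([1095, 111, 0]) stool();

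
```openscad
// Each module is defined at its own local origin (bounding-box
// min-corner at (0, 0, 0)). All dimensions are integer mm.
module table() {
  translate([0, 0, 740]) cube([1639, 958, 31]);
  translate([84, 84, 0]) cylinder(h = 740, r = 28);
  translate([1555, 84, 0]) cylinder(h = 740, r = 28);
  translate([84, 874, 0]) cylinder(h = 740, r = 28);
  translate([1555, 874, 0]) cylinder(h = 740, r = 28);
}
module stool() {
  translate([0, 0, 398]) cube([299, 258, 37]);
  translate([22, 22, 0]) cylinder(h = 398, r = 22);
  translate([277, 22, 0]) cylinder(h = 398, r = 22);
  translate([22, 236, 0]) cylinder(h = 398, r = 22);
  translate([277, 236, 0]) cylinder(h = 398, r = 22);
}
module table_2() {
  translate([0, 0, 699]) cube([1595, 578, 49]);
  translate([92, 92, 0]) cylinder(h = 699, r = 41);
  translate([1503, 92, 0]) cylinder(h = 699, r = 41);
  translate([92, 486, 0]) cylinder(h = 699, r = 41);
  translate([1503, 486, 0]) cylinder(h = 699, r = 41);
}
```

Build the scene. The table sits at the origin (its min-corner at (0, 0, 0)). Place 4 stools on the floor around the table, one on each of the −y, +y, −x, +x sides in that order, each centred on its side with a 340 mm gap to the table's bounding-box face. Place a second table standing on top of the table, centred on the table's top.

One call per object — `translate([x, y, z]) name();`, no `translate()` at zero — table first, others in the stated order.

table();
translate([670, -598, 0]) stool();
translate([670, 1298, 0]) stool();
translate([-639, 350, 0]) stool();
translate([1979, 350, 0]) stool();
translate([22, 190, 771]) table_2();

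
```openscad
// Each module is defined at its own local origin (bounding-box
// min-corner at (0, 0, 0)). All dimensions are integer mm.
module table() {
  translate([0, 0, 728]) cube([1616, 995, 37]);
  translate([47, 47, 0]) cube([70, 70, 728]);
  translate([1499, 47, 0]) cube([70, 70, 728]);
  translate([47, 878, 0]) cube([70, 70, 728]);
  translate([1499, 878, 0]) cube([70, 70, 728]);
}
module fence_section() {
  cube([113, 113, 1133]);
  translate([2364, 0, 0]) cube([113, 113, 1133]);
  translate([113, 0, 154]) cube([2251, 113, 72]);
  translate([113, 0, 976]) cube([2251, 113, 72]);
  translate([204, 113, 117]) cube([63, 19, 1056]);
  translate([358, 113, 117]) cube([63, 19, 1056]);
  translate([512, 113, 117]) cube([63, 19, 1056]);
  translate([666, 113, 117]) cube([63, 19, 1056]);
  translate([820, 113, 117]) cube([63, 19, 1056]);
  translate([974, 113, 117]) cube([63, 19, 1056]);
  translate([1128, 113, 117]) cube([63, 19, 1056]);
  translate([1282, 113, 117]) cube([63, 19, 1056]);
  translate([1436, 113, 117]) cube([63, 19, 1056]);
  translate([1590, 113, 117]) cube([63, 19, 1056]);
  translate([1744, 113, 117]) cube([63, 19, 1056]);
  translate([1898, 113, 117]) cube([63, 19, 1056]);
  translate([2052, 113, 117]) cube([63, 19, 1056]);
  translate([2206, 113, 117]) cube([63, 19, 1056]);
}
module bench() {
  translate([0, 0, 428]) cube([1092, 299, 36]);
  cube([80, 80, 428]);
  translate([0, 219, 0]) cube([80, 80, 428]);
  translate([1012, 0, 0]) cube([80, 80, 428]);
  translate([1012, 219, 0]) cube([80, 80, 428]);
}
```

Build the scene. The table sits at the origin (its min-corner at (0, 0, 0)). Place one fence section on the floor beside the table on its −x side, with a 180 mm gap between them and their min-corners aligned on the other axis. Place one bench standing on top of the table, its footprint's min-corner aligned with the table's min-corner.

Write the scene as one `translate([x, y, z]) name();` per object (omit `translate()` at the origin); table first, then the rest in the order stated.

table();
translate([-2657, 0, 0]) fence_section();
translate([0, 0, 765]) bench();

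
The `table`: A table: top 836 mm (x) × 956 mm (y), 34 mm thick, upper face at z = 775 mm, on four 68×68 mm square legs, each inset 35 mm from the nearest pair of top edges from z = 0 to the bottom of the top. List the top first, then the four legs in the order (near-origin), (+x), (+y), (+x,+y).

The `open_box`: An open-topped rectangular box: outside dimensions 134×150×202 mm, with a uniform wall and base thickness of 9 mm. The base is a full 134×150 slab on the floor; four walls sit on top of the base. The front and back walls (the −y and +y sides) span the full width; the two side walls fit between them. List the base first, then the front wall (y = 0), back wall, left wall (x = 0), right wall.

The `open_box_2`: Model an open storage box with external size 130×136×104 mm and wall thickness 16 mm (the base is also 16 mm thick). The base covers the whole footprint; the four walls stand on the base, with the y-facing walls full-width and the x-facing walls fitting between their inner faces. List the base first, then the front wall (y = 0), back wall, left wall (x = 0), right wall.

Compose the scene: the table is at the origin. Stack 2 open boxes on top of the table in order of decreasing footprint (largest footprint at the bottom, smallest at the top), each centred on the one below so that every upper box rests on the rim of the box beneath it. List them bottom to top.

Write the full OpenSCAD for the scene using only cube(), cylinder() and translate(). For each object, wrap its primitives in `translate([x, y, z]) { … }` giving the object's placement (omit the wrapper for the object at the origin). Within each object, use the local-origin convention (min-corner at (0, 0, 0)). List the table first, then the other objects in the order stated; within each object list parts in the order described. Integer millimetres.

translate([0, 0, 741]) cube([836, 956, 34]);
translate([35, 35, 0]) cube([68, 68, 741]);
translate([733, 35, 0]) cube([68, 68, 741]);
translate([35, 853, 0]) cube([68, 68, 741]);
translate([733, 853, 0]) cube([68, 68, 741]);
translate([351, 403, 775]) {
  cube([134, 150, 9]);
  translate([0, 0, 9]) cube([134, 9, 193]);
  translate([0, 141, 9]) cube([134, 9, 193]);
  translate([0, 9, 9]) cube([9, 132, 193]);
  translate([125, 9, 9]) cube([9, 132, 193]);
}
translate([353, 410, 977]) {
  cube([130, 136, 16]);
  translate([0, 0, 16]) cube([130, 16, 88]);
  translate([0, 120, 16]) cube([130, 16, 88]);
  translate([0, 16, 16]) cube([16, 104, 88]);
  translate([114, 16, 16]) cube([16, 104, 88]);
}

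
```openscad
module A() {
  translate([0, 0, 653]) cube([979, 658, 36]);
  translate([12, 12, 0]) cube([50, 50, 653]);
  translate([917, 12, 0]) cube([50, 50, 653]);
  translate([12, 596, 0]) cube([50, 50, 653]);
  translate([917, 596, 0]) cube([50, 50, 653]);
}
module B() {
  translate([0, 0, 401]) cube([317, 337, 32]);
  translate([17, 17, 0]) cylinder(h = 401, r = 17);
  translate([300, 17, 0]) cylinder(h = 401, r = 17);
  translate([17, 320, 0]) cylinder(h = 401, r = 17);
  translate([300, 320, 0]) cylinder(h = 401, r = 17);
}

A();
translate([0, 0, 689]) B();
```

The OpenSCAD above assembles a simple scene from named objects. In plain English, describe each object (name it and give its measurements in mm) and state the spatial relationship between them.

A is a table with a 979×658 mm rectangular top, 36 mm thick, top surface at z = 689 mm, supported by four 50×50 mm square legs, each inset 12 mm from the nearest pair of top edges, running from the floor.

B is a four-legged stool. The seat is a 317×337×32 mm slab whose top surface is at z = 433 mm; four round legs, each 34 mm in diameter, run from the floor (z = 0) to the underside of the seat, each leg's axis is inset half a diameter from the nearest pair of seat edges (so the leg's bounding box is flush with the corner).

The stool is on top of the table.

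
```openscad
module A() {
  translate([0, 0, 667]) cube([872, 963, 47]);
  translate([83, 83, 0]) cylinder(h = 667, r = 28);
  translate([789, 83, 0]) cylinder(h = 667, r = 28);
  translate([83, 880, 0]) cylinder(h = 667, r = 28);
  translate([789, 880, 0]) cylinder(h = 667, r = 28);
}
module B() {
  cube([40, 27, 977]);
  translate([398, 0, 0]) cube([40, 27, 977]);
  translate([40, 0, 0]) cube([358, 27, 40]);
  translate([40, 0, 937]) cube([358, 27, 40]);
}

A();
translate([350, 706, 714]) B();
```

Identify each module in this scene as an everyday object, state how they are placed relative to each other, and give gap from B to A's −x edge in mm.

The picture frame's min-x is at 350; the table's min-x is 0; gap = 350 mm.

A is a table. B is a picture frame. The picture frame is on top of the table. The gap from the picture frame to the table's −x edge is 350 mm.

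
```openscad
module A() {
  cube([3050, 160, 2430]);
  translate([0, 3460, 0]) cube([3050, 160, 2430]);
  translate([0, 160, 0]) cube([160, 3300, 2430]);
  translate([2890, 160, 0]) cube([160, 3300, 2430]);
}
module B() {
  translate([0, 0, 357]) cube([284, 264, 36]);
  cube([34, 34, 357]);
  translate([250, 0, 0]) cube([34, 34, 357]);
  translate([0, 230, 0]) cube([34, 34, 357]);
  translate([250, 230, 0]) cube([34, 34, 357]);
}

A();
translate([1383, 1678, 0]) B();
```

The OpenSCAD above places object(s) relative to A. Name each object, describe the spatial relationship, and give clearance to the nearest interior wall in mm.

A is a house frame. B is a stool. The stool sits inside the house frame, centred. The clearance to the nearest interior wall is 1223 mm.

Clearances: x = 1223, y = 1518; minimum 1223 mm.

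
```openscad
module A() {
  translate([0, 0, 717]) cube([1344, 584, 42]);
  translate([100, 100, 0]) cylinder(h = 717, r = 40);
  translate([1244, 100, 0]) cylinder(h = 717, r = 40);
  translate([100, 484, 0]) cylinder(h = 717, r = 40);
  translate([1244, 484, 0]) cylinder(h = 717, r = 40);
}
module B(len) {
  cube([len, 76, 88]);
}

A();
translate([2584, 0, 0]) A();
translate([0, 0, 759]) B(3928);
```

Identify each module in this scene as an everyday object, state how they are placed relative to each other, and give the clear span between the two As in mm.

Second table starts at x = 2584; first ends at x = 1344; clear span = 2584 − 1344 = 1240 mm.

A is a table. B is a beam. A beam spans the tops of two tables. The clear span between the two tables is 1240 mm.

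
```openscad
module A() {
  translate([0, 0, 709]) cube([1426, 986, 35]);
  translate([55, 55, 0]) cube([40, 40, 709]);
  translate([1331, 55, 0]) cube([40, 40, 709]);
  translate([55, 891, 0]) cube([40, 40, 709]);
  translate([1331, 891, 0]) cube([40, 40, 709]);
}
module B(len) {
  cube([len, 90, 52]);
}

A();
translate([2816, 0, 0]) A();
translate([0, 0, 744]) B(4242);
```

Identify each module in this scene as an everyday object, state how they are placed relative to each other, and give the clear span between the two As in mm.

A is a table. B is a beam. A beam spans the tops of two tables. The clear span between the two tables is 1390 mm.

Second table starts at x = 2816; first ends at x = 1426; clear span = 2816 − 1426 = 1390 mm.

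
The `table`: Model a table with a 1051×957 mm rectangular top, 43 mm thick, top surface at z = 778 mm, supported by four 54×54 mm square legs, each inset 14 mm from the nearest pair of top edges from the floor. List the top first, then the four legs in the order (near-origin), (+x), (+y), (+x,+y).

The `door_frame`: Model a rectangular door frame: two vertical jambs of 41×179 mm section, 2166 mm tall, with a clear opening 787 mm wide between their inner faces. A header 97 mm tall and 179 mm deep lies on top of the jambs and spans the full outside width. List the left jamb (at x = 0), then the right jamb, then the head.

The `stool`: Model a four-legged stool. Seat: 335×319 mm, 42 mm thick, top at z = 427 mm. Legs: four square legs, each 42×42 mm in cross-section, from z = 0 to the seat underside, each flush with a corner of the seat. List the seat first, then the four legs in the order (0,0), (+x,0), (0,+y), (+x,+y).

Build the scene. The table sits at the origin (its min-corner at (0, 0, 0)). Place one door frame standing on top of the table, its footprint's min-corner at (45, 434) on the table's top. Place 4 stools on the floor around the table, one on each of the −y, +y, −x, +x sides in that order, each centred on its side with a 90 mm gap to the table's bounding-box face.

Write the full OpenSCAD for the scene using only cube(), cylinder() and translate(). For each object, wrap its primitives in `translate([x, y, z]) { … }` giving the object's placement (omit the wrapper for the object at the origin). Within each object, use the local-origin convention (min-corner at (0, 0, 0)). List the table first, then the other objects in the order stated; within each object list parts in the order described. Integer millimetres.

translate([0, 0, 735]) cube([1051, 957, 43]);
translate([14, 14, 0]) cube([54, 54, 735]);
translate([983, 14, 0]) cube([54, 54, 735]);
translate([14, 889, 0]) cube([54, 54, 735]);
translate([983, 889, 0]) cube([54, 54, 735]);
translate([45, 434, 778]) {
  cube([41, 179, 2166]);
  translate([828, 0, 0]) cube([41, 179, 2166]);
  translate([0, 0, 2166]) cube([869, 179, 97]);
}
translate([358, -409, 0]) {
  translate([0, 0, 385]) cube([335, 319, 42]);
  cube([42, 42, 385]);
  translate([293, 0, 0]) cube([42, 42, 385]);
  translate([0, 277, 0]) cube([42, 42, 385]);
  translate([293, 277, 0]) cube([42, 42, 385]);
}
translate([358, 1047, 0]) {
  translate([0, 0, 385]) cube([335, 319, 42]);
  cube([42, 42, 385]);
  translate([293, 0, 0]) cube([42, 42, 385]);
  translate([0, 277, 0]) cube([42, 42, 385]);
  translate([293, 277, 0]) cube([42, 42, 385]);
}
translate([-425, 319, 0]) {
  translate([0, 0, 385]) cube([335, 319, 42]);
  cube([42, 42, 385]);
  translate([293, 0, 0]) cube([42, 42, 385]);
  translate([0, 277, 0]) cube([42, 42, 385]);
  translate([293, 277, 0]) cube([42, 42, 385]);
}
translate([1141, 319, 0]) {
  translate([0, 0, 385]) cube([335, 319, 42]);
  cube([42, 42, 385]);
  translate([293, 0, 0]) cube([42, 42, 385]);
  translate([0, 277, 0]) cube([42, 42, 385]);
  translate([293, 277, 0]) cube([42, 42, 385]);
}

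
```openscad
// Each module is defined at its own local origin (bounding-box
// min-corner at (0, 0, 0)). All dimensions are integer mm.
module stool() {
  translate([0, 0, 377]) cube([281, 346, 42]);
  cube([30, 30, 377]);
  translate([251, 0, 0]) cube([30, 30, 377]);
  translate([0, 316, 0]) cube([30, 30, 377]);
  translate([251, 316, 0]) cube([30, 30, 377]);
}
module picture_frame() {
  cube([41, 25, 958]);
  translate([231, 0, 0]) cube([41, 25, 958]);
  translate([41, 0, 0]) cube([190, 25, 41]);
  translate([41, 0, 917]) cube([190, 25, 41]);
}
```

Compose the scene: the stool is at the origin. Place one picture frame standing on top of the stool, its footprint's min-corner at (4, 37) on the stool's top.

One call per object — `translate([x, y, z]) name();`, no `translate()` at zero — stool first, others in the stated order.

stool();
translate([4, 37, 419]) picture_frame();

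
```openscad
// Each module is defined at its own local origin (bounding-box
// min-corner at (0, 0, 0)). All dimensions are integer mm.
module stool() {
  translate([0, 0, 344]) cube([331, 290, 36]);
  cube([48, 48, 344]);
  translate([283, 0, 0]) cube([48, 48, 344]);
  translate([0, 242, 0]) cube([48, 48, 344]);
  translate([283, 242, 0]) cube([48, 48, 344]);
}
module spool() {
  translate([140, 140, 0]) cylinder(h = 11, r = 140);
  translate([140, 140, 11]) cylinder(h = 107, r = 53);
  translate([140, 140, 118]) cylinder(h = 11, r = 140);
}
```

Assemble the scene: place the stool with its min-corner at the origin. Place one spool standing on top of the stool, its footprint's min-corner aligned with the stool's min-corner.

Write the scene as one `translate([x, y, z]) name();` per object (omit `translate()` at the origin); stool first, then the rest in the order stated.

stool();
translate([0, 0, 380]) spool();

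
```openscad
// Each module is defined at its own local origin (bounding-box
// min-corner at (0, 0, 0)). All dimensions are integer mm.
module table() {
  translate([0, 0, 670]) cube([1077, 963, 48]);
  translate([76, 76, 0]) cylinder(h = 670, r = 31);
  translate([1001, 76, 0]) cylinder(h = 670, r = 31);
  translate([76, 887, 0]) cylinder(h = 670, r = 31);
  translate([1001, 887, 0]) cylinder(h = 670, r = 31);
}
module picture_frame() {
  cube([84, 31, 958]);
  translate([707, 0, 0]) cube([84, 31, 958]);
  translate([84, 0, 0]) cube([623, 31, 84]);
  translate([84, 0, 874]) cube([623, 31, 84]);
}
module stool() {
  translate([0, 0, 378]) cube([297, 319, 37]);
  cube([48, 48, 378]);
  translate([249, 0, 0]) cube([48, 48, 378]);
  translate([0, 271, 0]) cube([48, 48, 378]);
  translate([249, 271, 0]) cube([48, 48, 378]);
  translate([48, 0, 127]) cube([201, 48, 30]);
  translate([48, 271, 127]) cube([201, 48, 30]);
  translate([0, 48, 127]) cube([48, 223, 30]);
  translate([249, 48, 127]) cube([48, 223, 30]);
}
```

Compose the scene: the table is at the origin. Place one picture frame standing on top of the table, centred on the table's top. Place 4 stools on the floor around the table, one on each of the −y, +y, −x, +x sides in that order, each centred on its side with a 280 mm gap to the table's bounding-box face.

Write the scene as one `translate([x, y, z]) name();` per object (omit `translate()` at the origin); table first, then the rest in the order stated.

table();
translate([143, 466, 718]) picture_frame();
translate([390, -599, 0]) stool();
translate([390, 1243, 0]) stool();
translate([-577, 322, 0]) stool();
translate([1357, 322, 0]) stool();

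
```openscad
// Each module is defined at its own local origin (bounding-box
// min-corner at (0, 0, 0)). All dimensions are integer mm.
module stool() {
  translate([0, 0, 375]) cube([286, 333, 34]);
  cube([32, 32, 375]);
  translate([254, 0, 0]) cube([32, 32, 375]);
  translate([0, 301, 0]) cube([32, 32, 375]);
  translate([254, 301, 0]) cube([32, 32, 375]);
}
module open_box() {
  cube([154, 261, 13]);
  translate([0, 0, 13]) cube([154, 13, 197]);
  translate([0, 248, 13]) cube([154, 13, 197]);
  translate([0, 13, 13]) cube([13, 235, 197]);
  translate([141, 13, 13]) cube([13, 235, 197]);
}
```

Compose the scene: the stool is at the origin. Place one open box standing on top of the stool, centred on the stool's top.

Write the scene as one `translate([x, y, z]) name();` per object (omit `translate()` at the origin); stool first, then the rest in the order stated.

stool();
translate([66, 36, 409]) open_box();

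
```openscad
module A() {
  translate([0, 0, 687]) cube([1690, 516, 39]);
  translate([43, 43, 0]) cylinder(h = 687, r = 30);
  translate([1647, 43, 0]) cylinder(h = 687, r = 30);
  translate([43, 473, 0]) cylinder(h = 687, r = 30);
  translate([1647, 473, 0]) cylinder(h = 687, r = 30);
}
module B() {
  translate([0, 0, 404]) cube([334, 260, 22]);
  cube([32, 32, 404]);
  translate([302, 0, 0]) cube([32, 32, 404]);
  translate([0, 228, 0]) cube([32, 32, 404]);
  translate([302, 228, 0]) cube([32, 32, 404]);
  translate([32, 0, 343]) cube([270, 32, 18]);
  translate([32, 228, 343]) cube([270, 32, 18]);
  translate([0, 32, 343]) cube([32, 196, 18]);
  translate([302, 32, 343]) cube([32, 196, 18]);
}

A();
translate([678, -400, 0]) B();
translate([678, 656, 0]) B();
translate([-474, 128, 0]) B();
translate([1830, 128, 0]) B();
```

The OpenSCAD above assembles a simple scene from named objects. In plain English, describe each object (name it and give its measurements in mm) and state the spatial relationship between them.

A is a table: top 1690 mm (x) × 516 mm (y), 39 mm thick, upper face at z = 726 mm, on four round legs of 60 mm diameter, each leg's bounding box inset 13 mm from the nearest pair of top edges, running from z = 0 to the bottom of the top.

B is a simple wooden stool: a rectangular seat 334 mm (x) by 260 mm (y), 22 mm thick, top face at z = 426 mm, on four square legs, each 32×32 mm in cross-section. The legs rest on z = 0, each flush with a corner of the seat. Four stretchers, 32 mm wide and 18 mm tall, connect adjacent legs with their undersides at z = 343 mm, each running between the inner faces of the legs it joins and aligned with the legs' outer faces on the other axis.

Four stools sit around the table at the −y, +y, −x, +x sides.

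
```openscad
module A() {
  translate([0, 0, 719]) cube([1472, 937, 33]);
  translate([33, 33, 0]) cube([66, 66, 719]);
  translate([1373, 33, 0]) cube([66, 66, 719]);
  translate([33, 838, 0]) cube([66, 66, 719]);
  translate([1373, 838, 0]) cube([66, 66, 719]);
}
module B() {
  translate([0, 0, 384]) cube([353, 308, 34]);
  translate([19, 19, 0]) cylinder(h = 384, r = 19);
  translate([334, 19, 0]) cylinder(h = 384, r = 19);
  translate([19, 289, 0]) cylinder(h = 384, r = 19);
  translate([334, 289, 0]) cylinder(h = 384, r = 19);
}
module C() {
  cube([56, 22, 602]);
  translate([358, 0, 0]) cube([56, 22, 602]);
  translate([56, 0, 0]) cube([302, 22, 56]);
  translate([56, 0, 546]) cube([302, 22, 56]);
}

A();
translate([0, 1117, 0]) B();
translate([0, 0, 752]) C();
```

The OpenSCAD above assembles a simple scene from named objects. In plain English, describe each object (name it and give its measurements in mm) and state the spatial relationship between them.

A is a table with a 1472×937 mm rectangular top, 33 mm thick, top surface at z = 752 mm, supported by four 66×66 mm square legs, each inset 33 mm from the nearest pair of top edges, running from the floor.

B is a four-legged stool. The seat is 353×308 mm, 34 mm thick, top at z = 418 mm. It stands on four round legs, each 38 mm in diameter, from z = 0 to the seat underside, each leg's axis is inset half a diameter from the nearest pair of seat edges (so the leg's bounding box is flush with the corner).

C is a picture frame with a 302×490 mm rectangular opening (x by z) and a uniform 56 mm border on every side. Frame depth is 22 mm along y. It is built from two vertical stiles running the full outside height and two horizontal rails spanning the gap between the stiles.

The stool is on the floor beside the table on its +y side. The picture frame is on top of the table.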